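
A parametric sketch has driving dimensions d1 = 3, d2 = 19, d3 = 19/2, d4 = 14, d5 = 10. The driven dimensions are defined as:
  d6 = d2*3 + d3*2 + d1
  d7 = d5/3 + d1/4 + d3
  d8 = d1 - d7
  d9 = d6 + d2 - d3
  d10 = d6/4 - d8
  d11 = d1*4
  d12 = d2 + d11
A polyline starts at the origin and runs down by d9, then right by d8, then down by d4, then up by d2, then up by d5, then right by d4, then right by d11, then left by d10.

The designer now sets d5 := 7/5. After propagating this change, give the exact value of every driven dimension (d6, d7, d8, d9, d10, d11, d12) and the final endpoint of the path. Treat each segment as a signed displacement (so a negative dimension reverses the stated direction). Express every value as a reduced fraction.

Apply edit: d5 := 7/5
  d6 = d2*3 + d3*2 + d1 = 79
  d7 = d5/3 + d1/4 + d3 = 643/60
  d8 = d1 - d7 = -463/60
  d9 = d6 + d2 - d3 = 177/2
  d10 = d6/4 - d8 = 412/15
  d11 = d1*4 = 12
  d12 = d2 + d11 = 31
Walk from origin (0, 0):
  seg 1: down by d9 = 177/2 → (0, -177/2)
  seg 2: right by d8 = -463/60 → (-463/60, -177/2)
  seg 3: down by d4 = 14 → (-463/60, -205/2)
  seg 4: up by d2 = 19 → (-463/60, -167/2)
  seg 5: up by d5 = 7/5 → (-463/60, -821/10)
  seg 6: right by d4 = 14 → (377/60, -821/10)
  seg 7: right by d11 = 12 → (1097/60, -821/10)
  seg 8: left by d10 = 412/15 → (-551/60, -821/10)

d6 = 79
d7 = 643/60
d8 = -463/60
d9 = 177/2
d10 = 412/15
d11 = 12
d12 = 31
endpoint = (-551/60, -821/10)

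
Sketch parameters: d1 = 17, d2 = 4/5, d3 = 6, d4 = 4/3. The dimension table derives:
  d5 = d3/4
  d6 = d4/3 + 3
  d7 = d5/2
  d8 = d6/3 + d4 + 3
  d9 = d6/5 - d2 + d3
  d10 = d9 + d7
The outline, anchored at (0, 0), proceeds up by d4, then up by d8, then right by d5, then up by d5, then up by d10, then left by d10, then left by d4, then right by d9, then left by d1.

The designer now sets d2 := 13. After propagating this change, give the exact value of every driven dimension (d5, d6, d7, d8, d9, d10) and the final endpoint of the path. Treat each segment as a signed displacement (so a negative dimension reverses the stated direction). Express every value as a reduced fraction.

d5 = 3/2
d6 = 31/9
d7 = 3/4
d8 = 148/27
d9 = -284/45
d10 = -1001/180
endpoint = (-211/12, 1487/540)

Apply edit: d2 := 13
  d5 = d3/4 = 3/2
  d6 = d4/3 + 3 = 31/9
  d7 = d5/2 = 3/4
  d8 = d6/3 + d4 + 3 = 148/27
  d9 = d6/5 - d2 + d3 = -284/45
  d10 = d9 + d7 = -1001/180
Walk from origin (0, 0):
  seg 1: up by d4 = 4/3 → (0, 4/3)
  seg 2: up by d8 = 148/27 → (0, 184/27)
  seg 3: right by d5 = 3/2 → (3/2, 184/27)
  seg 4: up by d5 = 3/2 → (3/2, 449/54)
  seg 5: up by d10 = -1001/180 → (3/2, 1487/540)
  seg 6: left by d10 = -1001/180 → (1271/180, 1487/540)
  seg 7: left by d4 = 4/3 → (1031/180, 1487/540)
  seg 8: right by d9 = -284/45 → (-7/12, 1487/540)
  seg 9: left by d1 = 17 → (-211/12, 1487/540)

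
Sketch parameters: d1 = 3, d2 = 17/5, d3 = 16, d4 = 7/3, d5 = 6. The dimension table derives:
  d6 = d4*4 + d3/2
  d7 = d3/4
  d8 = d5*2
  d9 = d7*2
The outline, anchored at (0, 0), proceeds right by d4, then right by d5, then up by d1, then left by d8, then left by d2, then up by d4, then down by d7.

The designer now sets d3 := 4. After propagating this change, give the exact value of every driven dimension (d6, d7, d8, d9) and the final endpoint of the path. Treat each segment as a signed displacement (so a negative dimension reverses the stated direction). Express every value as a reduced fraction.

d6 = 34/3
d7 = 1
d8 = 12
d9 = 2
endpoint = (-106/15, 13/3)

Apply edit: d3 := 4
  d6 = d4*4 + d3/2 = 34/3
  d7 = d3/4 = 1
  d8 = d5*2 = 12
  d9 = d7*2 = 2
Walk from origin (0, 0):
  seg 1: right by d4 = 7/3 → (7/3, 0)
  seg 2: right by d5 = 6 → (25/3, 0)
  seg 3: up by d1 = 3 → (25/3, 3)
  seg 4: left by d8 = 12 → (-11/3, 3)
  seg 5: left by d2 = 17/5 → (-106/15, 3)
  seg 6: up by d4 = 7/3 → (-106/15, 16/3)
  seg 7: down by d7 = 1 → (-106/15, 13/3)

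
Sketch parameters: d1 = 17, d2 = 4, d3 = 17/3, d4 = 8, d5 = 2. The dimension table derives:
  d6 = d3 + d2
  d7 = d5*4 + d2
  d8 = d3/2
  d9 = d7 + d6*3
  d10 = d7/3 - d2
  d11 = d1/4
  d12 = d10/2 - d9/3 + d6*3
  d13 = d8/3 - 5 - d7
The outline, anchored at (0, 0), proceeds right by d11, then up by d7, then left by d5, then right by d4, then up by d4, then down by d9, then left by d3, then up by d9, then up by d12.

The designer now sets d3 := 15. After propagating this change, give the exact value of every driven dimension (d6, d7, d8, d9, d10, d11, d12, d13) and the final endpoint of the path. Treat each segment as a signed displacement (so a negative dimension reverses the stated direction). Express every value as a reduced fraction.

Apply edit: d3 := 15
  d6 = d3 + d2 = 19
  d7 = d5*4 + d2 = 12
  d8 = d3/2 = 15/2
  d9 = d7 + d6*3 = 69
  d10 = d7/3 - d2 = 0
  d11 = d1/4 = 17/4
  d12 = d10/2 - d9/3 + d6*3 = 34
  d13 = d8/3 - 5 - d7 = -29/2
Walk from origin (0, 0):
  seg 1: right by d11 = 17/4 → (17/4, 0)
  seg 2: up by d7 = 12 → (17/4, 12)
  seg 3: left by d5 = 2 → (9/4, 12)
  seg 4: right by d4 = 8 → (41/4, 12)
  seg 5: up by d4 = 8 → (41/4, 20)
  seg 6: down by d9 = 69 → (41/4, -49)
  seg 7: left by d3 = 15 → (-19/4, -49)
  seg 8: up by d9 = 69 → (-19/4, 20)
  seg 9: up by d12 = 34 → (-19/4, 54)

d6 = 19
d7 = 12
d8 = 15/2
d9 = 69
d10 = 0
d11 = 17/4
d12 = 34
d13 = -29/2
endpoint = (-19/4, 54)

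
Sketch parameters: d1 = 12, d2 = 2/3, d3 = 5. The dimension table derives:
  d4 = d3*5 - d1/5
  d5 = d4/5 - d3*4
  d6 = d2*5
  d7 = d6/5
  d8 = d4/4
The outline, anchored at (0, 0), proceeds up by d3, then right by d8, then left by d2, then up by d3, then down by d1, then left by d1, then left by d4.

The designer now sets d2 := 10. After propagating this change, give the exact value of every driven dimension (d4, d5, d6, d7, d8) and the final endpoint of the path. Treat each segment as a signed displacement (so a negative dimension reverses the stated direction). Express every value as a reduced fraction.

d4 = 113/5
d5 = -387/25
d6 = 50
d7 = 10
d8 = 113/20
endpoint = (-779/20, -2)

Apply edit: d2 := 10
  d4 = d3*5 - d1/5 = 113/5
  d5 = d4/5 - d3*4 = -387/25
  d6 = d2*5 = 50
  d7 = d6/5 = 10
  d8 = d4/4 = 113/20
Walk from origin (0, 0):
  seg 1: up by d3 = 5 → (0, 5)
  seg 2: right by d8 = 113/20 → (113/20, 5)
  seg 3: left by d2 = 10 → (-87/20, 5)
  seg 4: up by d3 = 5 → (-87/20, 10)
  seg 5: down by d1 = 12 → (-87/20, -2)
  seg 6: left by d1 = 12 → (-327/20, -2)
  seg 7: left by d4 = 113/5 → (-779/20, -2)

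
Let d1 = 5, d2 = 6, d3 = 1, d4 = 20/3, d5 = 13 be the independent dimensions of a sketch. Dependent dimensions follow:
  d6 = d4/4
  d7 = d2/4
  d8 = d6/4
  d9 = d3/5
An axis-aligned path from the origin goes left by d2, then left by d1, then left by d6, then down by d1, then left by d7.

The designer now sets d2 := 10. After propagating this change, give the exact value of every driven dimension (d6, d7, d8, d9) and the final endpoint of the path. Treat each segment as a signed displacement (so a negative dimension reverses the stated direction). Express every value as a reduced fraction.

d6 = 5/3
d7 = 5/2
d8 = 5/12
d9 = 1/5
endpoint = (-115/6, -5)

Apply edit: d2 := 10
  d6 = d4/4 = 5/3
  d7 = d2/4 = 5/2
  d8 = d6/4 = 5/12
  d9 = d3/5 = 1/5
Walk from origin (0, 0):
  seg 1: left by d2 = 10 → (-10, 0)
  seg 2: left by d1 = 5 → (-15, 0)
  seg 3: left by d6 = 5/3 → (-50/3, 0)
  seg 4: down by d1 = 5 → (-50/3, -5)
  seg 5: left by d7 = 5/2 → (-115/6, -5)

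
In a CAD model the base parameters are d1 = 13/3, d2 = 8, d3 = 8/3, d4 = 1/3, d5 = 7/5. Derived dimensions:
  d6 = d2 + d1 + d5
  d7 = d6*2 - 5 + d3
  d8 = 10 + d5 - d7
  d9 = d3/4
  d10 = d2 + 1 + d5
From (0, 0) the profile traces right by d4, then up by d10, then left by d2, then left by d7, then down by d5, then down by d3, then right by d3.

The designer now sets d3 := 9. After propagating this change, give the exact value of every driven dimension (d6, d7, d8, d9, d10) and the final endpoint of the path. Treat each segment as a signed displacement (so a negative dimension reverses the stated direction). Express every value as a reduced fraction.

Apply edit: d3 := 9
  d6 = d2 + d1 + d5 = 206/15
  d7 = d6*2 - 5 + d3 = 472/15
  d8 = 10 + d5 - d7 = -301/15
  d9 = d3/4 = 9/4
  d10 = d2 + 1 + d5 = 52/5
Walk from origin (0, 0):
  seg 1: right by d4 = 1/3 → (1/3, 0)
  seg 2: up by d10 = 52/5 → (1/3, 52/5)
  seg 3: left by d2 = 8 → (-23/3, 52/5)
  seg 4: left by d7 = 472/15 → (-587/15, 52/5)
  seg 5: down by d5 = 7/5 → (-587/15, 9)
  seg 6: down by d3 = 9 → (-587/15, 0)
  seg 7: right by d3 = 9 → (-452/15, 0)

d6 = 206/15
d7 = 472/15
d8 = -301/15
d9 = 9/4
d10 = 52/5
endpoint = (-452/15, 0)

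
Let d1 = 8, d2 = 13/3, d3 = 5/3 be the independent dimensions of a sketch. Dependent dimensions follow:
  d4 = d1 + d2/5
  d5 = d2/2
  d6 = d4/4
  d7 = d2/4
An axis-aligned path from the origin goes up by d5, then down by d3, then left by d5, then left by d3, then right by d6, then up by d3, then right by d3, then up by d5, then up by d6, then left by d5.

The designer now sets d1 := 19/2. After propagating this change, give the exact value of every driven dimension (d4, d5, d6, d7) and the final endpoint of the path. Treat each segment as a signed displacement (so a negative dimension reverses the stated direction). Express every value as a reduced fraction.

d4 = 311/30
d5 = 13/6
d6 = 311/120
d7 = 13/12
endpoint = (-209/120, 277/40)

Apply edit: d1 := 19/2
  d4 = d1 + d2/5 = 311/30
  d5 = d2/2 = 13/6
  d6 = d4/4 = 311/120
  d7 = d2/4 = 13/12
Walk from origin (0, 0):
  seg 1: up by d5 = 13/6 → (0, 13/6)
  seg 2: down by d3 = 5/3 → (0, 1/2)
  seg 3: left by d5 = 13/6 → (-13/6, 1/2)
  seg 4: left by d3 = 5/3 → (-23/6, 1/2)
  seg 5: right by d6 = 311/120 → (-149/120, 1/2)
  seg 6: up by d3 = 5/3 → (-149/120, 13/6)
  seg 7: right by d3 = 5/3 → (17/40, 13/6)
  seg 8: up by d5 = 13/6 → (17/40, 13/3)
  seg 9: up by d6 = 311/120 → (17/40, 277/40)
  seg 10: left by d5 = 13/6 → (-209/120, 277/40)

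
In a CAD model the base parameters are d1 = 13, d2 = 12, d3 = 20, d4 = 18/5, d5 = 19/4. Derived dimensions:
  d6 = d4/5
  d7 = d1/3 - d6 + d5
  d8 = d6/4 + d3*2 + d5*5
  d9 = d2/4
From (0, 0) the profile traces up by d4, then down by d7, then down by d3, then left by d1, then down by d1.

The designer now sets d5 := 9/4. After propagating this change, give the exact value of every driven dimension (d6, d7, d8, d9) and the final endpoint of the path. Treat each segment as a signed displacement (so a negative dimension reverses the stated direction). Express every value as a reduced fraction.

Apply edit: d5 := 9/4
  d6 = d4/5 = 18/25
  d7 = d1/3 - d6 + d5 = 1759/300
  d8 = d6/4 + d3*2 + d5*5 = 5143/100
  d9 = d2/4 = 3
Walk from origin (0, 0):
  seg 1: up by d4 = 18/5 → (0, 18/5)
  seg 2: down by d7 = 1759/300 → (0, -679/300)
  seg 3: down by d3 = 20 → (0, -6679/300)
  seg 4: left by d1 = 13 → (-13, -6679/300)
  seg 5: down by d1 = 13 → (-13, -10579/300)

d6 = 18/25
d7 = 1759/300
d8 = 5143/100
d9 = 3
endpoint = (-13, -10579/300)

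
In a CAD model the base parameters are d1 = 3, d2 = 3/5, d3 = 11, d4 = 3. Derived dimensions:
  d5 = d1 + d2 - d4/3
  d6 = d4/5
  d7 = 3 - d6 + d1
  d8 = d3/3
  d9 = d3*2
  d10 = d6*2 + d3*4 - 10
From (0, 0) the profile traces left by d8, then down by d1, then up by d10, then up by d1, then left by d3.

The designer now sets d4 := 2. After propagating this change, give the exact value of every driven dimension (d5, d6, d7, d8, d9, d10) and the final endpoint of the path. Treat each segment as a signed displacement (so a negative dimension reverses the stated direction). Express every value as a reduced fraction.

d5 = 44/15
d6 = 2/5
d7 = 28/5
d8 = 11/3
d9 = 22
d10 = 174/5
endpoint = (-44/3, 174/5)

Apply edit: d4 := 2
  d5 = d1 + d2 - d4/3 = 44/15
  d6 = d4/5 = 2/5
  d7 = 3 - d6 + d1 = 28/5
  d8 = d3/3 = 11/3
  d9 = d3*2 = 22
  d10 = d6*2 + d3*4 - 10 = 174/5
Walk from origin (0, 0):
  seg 1: left by d8 = 11/3 → (-11/3, 0)
  seg 2: down by d1 = 3 → (-11/3, -3)
  seg 3: up by d10 = 174/5 → (-11/3, 159/5)
  seg 4: up by d1 = 3 → (-11/3, 174/5)
  seg 5: left by d3 = 11 → (-44/3, 174/5)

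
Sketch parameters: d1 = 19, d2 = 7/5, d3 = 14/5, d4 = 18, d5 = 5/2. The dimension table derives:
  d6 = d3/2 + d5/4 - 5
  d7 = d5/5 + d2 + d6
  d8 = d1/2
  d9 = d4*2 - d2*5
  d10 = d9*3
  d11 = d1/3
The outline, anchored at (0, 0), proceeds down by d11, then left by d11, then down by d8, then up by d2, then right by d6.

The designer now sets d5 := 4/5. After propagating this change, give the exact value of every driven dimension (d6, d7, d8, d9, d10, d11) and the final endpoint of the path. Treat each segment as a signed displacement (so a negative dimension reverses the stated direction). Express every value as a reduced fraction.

Apply edit: d5 := 4/5
  d6 = d3/2 + d5/4 - 5 = -17/5
  d7 = d5/5 + d2 + d6 = -46/25
  d8 = d1/2 = 19/2
  d9 = d4*2 - d2*5 = 29
  d10 = d9*3 = 87
  d11 = d1/3 = 19/3
Walk from origin (0, 0):
  seg 1: down by d11 = 19/3 → (0, -19/3)
  seg 2: left by d11 = 19/3 → (-19/3, -19/3)
  seg 3: down by d8 = 19/2 → (-19/3, -95/6)
  seg 4: up by d2 = 7/5 → (-19/3, -433/30)
  seg 5: right by d6 = -17/5 → (-146/15, -433/30)

d6 = -17/5
d7 = -46/25
d8 = 19/2
d9 = 29
d10 = 87
d11 = 19/3
endpoint = (-146/15, -433/30)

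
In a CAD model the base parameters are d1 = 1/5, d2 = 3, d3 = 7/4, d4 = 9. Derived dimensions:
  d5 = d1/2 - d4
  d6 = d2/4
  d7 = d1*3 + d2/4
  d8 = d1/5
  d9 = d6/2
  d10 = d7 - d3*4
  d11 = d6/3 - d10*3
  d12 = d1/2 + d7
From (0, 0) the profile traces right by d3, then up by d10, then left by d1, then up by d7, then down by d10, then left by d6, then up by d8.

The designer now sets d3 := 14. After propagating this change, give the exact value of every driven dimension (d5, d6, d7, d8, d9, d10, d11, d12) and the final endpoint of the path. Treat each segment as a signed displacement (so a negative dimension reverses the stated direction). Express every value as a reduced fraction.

d5 = -89/10
d6 = 3/4
d7 = 27/20
d8 = 1/25
d9 = 3/8
d10 = -1093/20
d11 = 821/5
d12 = 29/20
endpoint = (261/20, 139/100)

Apply edit: d3 := 14
  d5 = d1/2 - d4 = -89/10
  d6 = d2/4 = 3/4
  d7 = d1*3 + d2/4 = 27/20
  d8 = d1/5 = 1/25
  d9 = d6/2 = 3/8
  d10 = d7 - d3*4 = -1093/20
  d11 = d6/3 - d10*3 = 821/5
  d12 = d1/2 + d7 = 29/20
Walk from origin (0, 0):
  seg 1: right by d3 = 14 → (14, 0)
  seg 2: up by d10 = -1093/20 → (14, -1093/20)
  seg 3: left by d1 = 1/5 → (69/5, -1093/20)
  seg 4: up by d7 = 27/20 → (69/5, -533/10)
  seg 5: down by d10 = -1093/20 → (69/5, 27/20)
  seg 6: left by d6 = 3/4 → (261/20, 27/20)
  seg 7: up by d8 = 1/25 → (261/20, 139/100)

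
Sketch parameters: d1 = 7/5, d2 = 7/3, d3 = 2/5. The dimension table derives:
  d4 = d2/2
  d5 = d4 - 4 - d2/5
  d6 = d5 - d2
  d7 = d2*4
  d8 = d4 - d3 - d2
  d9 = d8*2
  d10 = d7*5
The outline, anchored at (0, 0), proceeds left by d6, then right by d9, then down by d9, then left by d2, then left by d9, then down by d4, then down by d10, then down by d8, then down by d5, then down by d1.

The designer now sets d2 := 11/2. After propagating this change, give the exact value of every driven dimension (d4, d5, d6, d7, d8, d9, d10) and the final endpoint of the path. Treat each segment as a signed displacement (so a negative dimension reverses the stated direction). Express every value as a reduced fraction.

d4 = 11/4
d5 = -47/20
d6 = -157/20
d7 = 22
d8 = -63/20
d9 = -63/10
d10 = 110
endpoint = (47/20, -2047/20)

Apply edit: d2 := 11/2
  d4 = d2/2 = 11/4
  d5 = d4 - 4 - d2/5 = -47/20
  d6 = d5 - d2 = -157/20
  d7 = d2*4 = 22
  d8 = d4 - d3 - d2 = -63/20
  d9 = d8*2 = -63/10
  d10 = d7*5 = 110
Walk from origin (0, 0):
  seg 1: left by d6 = -157/20 → (157/20, 0)
  seg 2: right by d9 = -63/10 → (31/20, 0)
  seg 3: down by d9 = -63/10 → (31/20, 63/10)
  seg 4: left by d2 = 11/2 → (-79/20, 63/10)
  seg 5: left by d9 = -63/10 → (47/20, 63/10)
  seg 6: down by d4 = 11/4 → (47/20, 71/20)
  seg 7: down by d10 = 110 → (47/20, -2129/20)
  seg 8: down by d8 = -63/20 → (47/20, -1033/10)
  seg 9: down by d5 = -47/20 → (47/20, -2019/20)
  seg 10: down by d1 = 7/5 → (47/20, -2047/20)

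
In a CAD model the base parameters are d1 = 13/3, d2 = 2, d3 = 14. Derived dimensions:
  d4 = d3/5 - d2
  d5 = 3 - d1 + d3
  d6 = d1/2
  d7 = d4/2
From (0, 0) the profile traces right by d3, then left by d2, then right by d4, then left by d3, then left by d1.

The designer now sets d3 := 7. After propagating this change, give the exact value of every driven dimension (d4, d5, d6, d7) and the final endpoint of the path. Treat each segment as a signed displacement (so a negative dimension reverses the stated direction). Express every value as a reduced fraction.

d4 = -3/5
d5 = 17/3
d6 = 13/6
d7 = -3/10
endpoint = (-104/15, 0)

Apply edit: d3 := 7
  d4 = d3/5 - d2 = -3/5
  d5 = 3 - d1 + d3 = 17/3
  d6 = d1/2 = 13/6
  d7 = d4/2 = -3/10
Walk from origin (0, 0):
  seg 1: right by d3 = 7 → (7, 0)
  seg 2: left by d2 = 2 → (5, 0)
  seg 3: right by d4 = -3/5 → (22/5, 0)
  seg 4: left by d3 = 7 → (-13/5, 0)
  seg 5: left by d1 = 13/3 → (-104/15, 0)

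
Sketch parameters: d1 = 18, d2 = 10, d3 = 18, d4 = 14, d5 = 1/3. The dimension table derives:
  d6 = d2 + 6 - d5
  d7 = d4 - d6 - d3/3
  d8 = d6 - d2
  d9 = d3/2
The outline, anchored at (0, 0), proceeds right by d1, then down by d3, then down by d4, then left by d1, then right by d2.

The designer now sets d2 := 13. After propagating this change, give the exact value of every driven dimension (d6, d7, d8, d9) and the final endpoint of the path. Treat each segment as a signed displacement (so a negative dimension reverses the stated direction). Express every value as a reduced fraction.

d6 = 56/3
d7 = -32/3
d8 = 17/3
d9 = 9
endpoint = (13, -32)

Apply edit: d2 := 13
  d6 = d2 + 6 - d5 = 56/3
  d7 = d4 - d6 - d3/3 = -32/3
  d8 = d6 - d2 = 17/3
  d9 = d3/2 = 9
Walk from origin (0, 0):
  seg 1: right by d1 = 18 → (18, 0)
  seg 2: down by d3 = 18 → (18, -18)
  seg 3: down by d4 = 14 → (18, -32)
  seg 4: left by d1 = 18 → (0, -32)
  seg 5: right by d2 = 13 → (13, -32)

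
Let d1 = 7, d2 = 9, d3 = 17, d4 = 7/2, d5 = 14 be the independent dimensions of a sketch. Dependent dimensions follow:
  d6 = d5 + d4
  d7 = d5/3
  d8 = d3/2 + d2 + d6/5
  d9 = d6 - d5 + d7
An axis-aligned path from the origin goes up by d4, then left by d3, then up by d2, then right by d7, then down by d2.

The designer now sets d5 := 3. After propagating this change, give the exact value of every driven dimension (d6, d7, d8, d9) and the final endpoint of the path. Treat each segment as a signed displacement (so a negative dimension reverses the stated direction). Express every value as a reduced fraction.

Apply edit: d5 := 3
  d6 = d5 + d4 = 13/2
  d7 = d5/3 = 1
  d8 = d3/2 + d2 + d6/5 = 94/5
  d9 = d6 - d5 + d7 = 9/2
Walk from origin (0, 0):
  seg 1: up by d4 = 7/2 → (0, 7/2)
  seg 2: left by d3 = 17 → (-17, 7/2)
  seg 3: up by d2 = 9 → (-17, 25/2)
  seg 4: right by d7 = 1 → (-16, 25/2)
  seg 5: down by d2 = 9 → (-16, 7/2)

d6 = 13/2
d7 = 1
d8 = 94/5
d9 = 9/2
endpoint = (-16, 7/2)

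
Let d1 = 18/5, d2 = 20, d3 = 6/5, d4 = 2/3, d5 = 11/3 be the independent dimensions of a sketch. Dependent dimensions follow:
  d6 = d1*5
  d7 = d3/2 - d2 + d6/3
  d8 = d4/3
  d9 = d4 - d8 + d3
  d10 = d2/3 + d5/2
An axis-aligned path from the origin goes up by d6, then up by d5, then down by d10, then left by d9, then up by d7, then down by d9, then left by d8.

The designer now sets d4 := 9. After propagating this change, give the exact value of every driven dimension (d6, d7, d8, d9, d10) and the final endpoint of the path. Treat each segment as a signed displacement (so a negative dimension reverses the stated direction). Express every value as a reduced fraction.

Apply edit: d4 := 9
  d6 = d1*5 = 18
  d7 = d3/2 - d2 + d6/3 = -67/5
  d8 = d4/3 = 3
  d9 = d4 - d8 + d3 = 36/5
  d10 = d2/3 + d5/2 = 17/2
Walk from origin (0, 0):
  seg 1: up by d6 = 18 → (0, 18)
  seg 2: up by d5 = 11/3 → (0, 65/3)
  seg 3: down by d10 = 17/2 → (0, 79/6)
  seg 4: left by d9 = 36/5 → (-36/5, 79/6)
  seg 5: up by d7 = -67/5 → (-36/5, -7/30)
  seg 6: down by d9 = 36/5 → (-36/5, -223/30)
  seg 7: left by d8 = 3 → (-51/5, -223/30)

d6 = 18
d7 = -67/5
d8 = 3
d9 = 36/5
d10 = 17/2
endpoint = (-51/5, -223/30)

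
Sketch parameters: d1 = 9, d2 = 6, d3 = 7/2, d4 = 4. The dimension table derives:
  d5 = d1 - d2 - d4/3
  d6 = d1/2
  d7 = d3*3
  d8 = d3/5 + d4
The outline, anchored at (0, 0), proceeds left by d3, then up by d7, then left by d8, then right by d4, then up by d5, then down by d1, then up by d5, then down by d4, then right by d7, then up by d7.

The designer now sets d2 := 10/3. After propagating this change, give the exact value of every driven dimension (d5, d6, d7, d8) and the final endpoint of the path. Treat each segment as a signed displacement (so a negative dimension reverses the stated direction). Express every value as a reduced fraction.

d5 = 13/3
d6 = 9/2
d7 = 21/2
d8 = 47/10
endpoint = (63/10, 50/3)

Apply edit: d2 := 10/3
  d5 = d1 - d2 - d4/3 = 13/3
  d6 = d1/2 = 9/2
  d7 = d3*3 = 21/2
  d8 = d3/5 + d4 = 47/10
Walk from origin (0, 0):
  seg 1: left by d3 = 7/2 → (-7/2, 0)
  seg 2: up by d7 = 21/2 → (-7/2, 21/2)
  seg 3: left by d8 = 47/10 → (-41/5, 21/2)
  seg 4: right by d4 = 4 → (-21/5, 21/2)
  seg 5: up by d5 = 13/3 → (-21/5, 89/6)
  seg 6: down by d1 = 9 → (-21/5, 35/6)
  seg 7: up by d5 = 13/3 → (-21/5, 61/6)
  seg 8: down by d4 = 4 → (-21/5, 37/6)
  seg 9: right by d7 = 21/2 → (63/10, 37/6)
  seg 10: up by d7 = 21/2 → (63/10, 50/3)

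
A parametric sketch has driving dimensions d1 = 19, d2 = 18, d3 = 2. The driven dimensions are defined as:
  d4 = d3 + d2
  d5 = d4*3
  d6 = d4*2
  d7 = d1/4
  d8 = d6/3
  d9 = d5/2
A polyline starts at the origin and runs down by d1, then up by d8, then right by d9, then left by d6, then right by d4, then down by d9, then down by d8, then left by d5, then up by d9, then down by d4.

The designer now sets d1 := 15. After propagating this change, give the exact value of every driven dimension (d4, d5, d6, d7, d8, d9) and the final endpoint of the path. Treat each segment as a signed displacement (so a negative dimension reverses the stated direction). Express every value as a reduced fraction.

Apply edit: d1 := 15
  d4 = d3 + d2 = 20
  d5 = d4*3 = 60
  d6 = d4*2 = 40
  d7 = d1/4 = 15/4
  d8 = d6/3 = 40/3
  d9 = d5/2 = 30
Walk from origin (0, 0):
  seg 1: down by d1 = 15 → (0, -15)
  seg 2: up by d8 = 40/3 → (0, -5/3)
  seg 3: right by d9 = 30 → (30, -5/3)
  seg 4: left by d6 = 40 → (-10, -5/3)
  seg 5: right by d4 = 20 → (10, -5/3)
  seg 6: down by d9 = 30 → (10, -95/3)
  seg 7: down by d8 = 40/3 → (10, -45)
  seg 8: left by d5 = 60 → (-50, -45)
  seg 9: up by d9 = 30 → (-50, -15)
  seg 10: down by d4 = 20 → (-50, -35)

d4 = 20
d5 = 60
d6 = 40
d7 = 15/4
d8 = 40/3
d9 = 30
endpoint = (-50, -35)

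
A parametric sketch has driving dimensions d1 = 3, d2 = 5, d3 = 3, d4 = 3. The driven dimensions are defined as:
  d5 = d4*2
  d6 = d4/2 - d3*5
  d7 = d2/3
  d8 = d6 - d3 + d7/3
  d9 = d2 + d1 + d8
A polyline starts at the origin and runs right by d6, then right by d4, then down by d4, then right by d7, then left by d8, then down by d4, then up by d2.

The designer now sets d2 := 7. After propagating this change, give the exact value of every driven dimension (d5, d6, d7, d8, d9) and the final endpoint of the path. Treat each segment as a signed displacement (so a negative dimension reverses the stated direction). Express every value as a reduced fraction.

d5 = 6
d6 = -27/2
d7 = 7/3
d8 = -283/18
d9 = -103/18
endpoint = (68/9, 1)

Apply edit: d2 := 7
  d5 = d4*2 = 6
  d6 = d4/2 - d3*5 = -27/2
  d7 = d2/3 = 7/3
  d8 = d6 - d3 + d7/3 = -283/18
  d9 = d2 + d1 + d8 = -103/18
Walk from origin (0, 0):
  seg 1: right by d6 = -27/2 → (-27/2, 0)
  seg 2: right by d4 = 3 → (-21/2, 0)
  seg 3: down by d4 = 3 → (-21/2, -3)
  seg 4: right by d7 = 7/3 → (-49/6, -3)
  seg 5: left by d8 = -283/18 → (68/9, -3)
  seg 6: down by d4 = 3 → (68/9, -6)
  seg 7: up by d2 = 7 → (68/9, 1)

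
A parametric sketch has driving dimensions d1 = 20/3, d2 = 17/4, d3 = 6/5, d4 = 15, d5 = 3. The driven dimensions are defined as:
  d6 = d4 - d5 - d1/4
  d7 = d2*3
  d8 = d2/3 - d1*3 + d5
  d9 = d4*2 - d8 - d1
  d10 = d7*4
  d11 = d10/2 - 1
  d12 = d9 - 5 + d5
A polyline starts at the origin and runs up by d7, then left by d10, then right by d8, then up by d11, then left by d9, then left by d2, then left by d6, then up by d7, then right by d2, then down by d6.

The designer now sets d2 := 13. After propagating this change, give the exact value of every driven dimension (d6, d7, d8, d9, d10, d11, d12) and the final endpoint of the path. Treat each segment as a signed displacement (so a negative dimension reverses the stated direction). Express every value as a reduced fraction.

d6 = 31/3
d7 = 39
d8 = -38/3
d9 = 36
d10 = 156
d11 = 77
d12 = 34
endpoint = (-215, 434/3)

Apply edit: d2 := 13
  d6 = d4 - d5 - d1/4 = 31/3
  d7 = d2*3 = 39
  d8 = d2/3 - d1*3 + d5 = -38/3
  d9 = d4*2 - d8 - d1 = 36
  d10 = d7*4 = 156
  d11 = d10/2 - 1 = 77
  d12 = d9 - 5 + d5 = 34
Walk from origin (0, 0):
  seg 1: up by d7 = 39 → (0, 39)
  seg 2: left by d10 = 156 → (-156, 39)
  seg 3: right by d8 = -38/3 → (-506/3, 39)
  seg 4: up by d11 = 77 → (-506/3, 116)
  seg 5: left by d9 = 36 → (-614/3, 116)
  seg 6: left by d2 = 13 → (-653/3, 116)
  seg 7: left by d6 = 31/3 → (-228, 116)
  seg 8: up by d7 = 39 → (-228, 155)
  seg 9: right by d2 = 13 → (-215, 155)
  seg 10: down by d6 = 31/3 → (-215, 434/3)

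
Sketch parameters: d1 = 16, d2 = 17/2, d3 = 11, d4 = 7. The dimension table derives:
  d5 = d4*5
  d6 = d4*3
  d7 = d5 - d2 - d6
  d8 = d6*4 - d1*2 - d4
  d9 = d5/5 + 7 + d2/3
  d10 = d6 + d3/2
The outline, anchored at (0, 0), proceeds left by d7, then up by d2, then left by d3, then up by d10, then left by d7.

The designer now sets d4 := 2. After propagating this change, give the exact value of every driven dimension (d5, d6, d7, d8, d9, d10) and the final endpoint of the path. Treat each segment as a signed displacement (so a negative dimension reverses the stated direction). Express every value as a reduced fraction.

Apply edit: d4 := 2
  d5 = d4*5 = 10
  d6 = d4*3 = 6
  d7 = d5 - d2 - d6 = -9/2
  d8 = d6*4 - d1*2 - d4 = -10
  d9 = d5/5 + 7 + d2/3 = 71/6
  d10 = d6 + d3/2 = 23/2
Walk from origin (0, 0):
  seg 1: left by d7 = -9/2 → (9/2, 0)
  seg 2: up by d2 = 17/2 → (9/2, 17/2)
  seg 3: left by d3 = 11 → (-13/2, 17/2)
  seg 4: up by d10 = 23/2 → (-13/2, 20)
  seg 5: left by d7 = -9/2 → (-2, 20)

d5 = 10
d6 = 6
d7 = -9/2
d8 = -10
d9 = 71/6
d10 = 23/2
endpoint = (-2, 20)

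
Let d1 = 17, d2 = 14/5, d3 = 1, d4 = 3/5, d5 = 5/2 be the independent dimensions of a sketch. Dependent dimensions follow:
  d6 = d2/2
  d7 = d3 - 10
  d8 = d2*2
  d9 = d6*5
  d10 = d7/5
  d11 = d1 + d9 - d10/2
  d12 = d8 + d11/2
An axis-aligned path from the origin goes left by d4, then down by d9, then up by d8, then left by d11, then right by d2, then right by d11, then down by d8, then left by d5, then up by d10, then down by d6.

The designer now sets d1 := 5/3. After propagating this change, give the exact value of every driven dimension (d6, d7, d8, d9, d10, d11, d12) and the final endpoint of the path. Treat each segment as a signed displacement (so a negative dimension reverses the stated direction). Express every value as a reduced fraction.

d6 = 7/5
d7 = -9
d8 = 28/5
d9 = 7
d10 = -9/5
d11 = 287/30
d12 = 623/60
endpoint = (-3/10, -51/5)

Apply edit: d1 := 5/3
  d6 = d2/2 = 7/5
  d7 = d3 - 10 = -9
  d8 = d2*2 = 28/5
  d9 = d6*5 = 7
  d10 = d7/5 = -9/5
  d11 = d1 + d9 - d10/2 = 287/30
  d12 = d8 + d11/2 = 623/60
Walk from origin (0, 0):
  seg 1: left by d4 = 3/5 → (-3/5, 0)
  seg 2: down by d9 = 7 → (-3/5, -7)
  seg 3: up by d8 = 28/5 → (-3/5, -7/5)
  seg 4: left by d11 = 287/30 → (-61/6, -7/5)
  seg 5: right by d2 = 14/5 → (-221/30, -7/5)
  seg 6: right by d11 = 287/30 → (11/5, -7/5)
  seg 7: down by d8 = 28/5 → (11/5, -7)
  seg 8: left by d5 = 5/2 → (-3/10, -7)
  seg 9: up by d10 = -9/5 → (-3/10, -44/5)
  seg 10: down by d6 = 7/5 → (-3/10, -51/5)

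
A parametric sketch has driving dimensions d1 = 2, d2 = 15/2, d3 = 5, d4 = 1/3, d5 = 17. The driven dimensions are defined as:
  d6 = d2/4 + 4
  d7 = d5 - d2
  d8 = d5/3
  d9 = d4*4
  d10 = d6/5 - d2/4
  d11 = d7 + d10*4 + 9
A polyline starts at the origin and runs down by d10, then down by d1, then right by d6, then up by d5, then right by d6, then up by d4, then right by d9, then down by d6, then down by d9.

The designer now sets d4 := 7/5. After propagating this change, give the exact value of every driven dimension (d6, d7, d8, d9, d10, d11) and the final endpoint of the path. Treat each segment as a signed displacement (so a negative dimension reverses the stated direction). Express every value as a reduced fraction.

d6 = 47/8
d7 = 19/2
d8 = 17/3
d9 = 28/5
d10 = -7/10
d11 = 157/10
endpoint = (347/20, 45/8)

Apply edit: d4 := 7/5
  d6 = d2/4 + 4 = 47/8
  d7 = d5 - d2 = 19/2
  d8 = d5/3 = 17/3
  d9 = d4*4 = 28/5
  d10 = d6/5 - d2/4 = -7/10
  d11 = d7 + d10*4 + 9 = 157/10
Walk from origin (0, 0):
  seg 1: down by d10 = -7/10 → (0, 7/10)
  seg 2: down by d1 = 2 → (0, -13/10)
  seg 3: right by d6 = 47/8 → (47/8, -13/10)
  seg 4: up by d5 = 17 → (47/8, 157/10)
  seg 5: right by d6 = 47/8 → (47/4, 157/10)
  seg 6: up by d4 = 7/5 → (47/4, 171/10)
  seg 7: right by d9 = 28/5 → (347/20, 171/10)
  seg 8: down by d6 = 47/8 → (347/20, 449/40)
  seg 9: down by d9 = 28/5 → (347/20, 45/8)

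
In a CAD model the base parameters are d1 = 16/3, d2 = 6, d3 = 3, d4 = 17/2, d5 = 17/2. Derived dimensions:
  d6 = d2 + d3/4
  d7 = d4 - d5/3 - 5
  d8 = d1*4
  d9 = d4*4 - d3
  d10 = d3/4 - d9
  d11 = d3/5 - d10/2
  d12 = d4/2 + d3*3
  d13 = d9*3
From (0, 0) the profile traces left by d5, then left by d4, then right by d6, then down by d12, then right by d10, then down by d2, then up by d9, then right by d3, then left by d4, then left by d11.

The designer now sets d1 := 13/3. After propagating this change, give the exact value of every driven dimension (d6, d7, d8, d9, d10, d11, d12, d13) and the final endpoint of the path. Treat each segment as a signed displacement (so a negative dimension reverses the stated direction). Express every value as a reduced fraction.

Apply edit: d1 := 13/3
  d6 = d2 + d3/4 = 27/4
  d7 = d4 - d5/3 - 5 = 2/3
  d8 = d1*4 = 52/3
  d9 = d4*4 - d3 = 31
  d10 = d3/4 - d9 = -121/4
  d11 = d3/5 - d10/2 = 629/40
  d12 = d4/2 + d3*3 = 53/4
  d13 = d9*3 = 93
Walk from origin (0, 0):
  seg 1: left by d5 = 17/2 → (-17/2, 0)
  seg 2: left by d4 = 17/2 → (-17, 0)
  seg 3: right by d6 = 27/4 → (-41/4, 0)
  seg 4: down by d12 = 53/4 → (-41/4, -53/4)
  seg 5: right by d10 = -121/4 → (-81/2, -53/4)
  seg 6: down by d2 = 6 → (-81/2, -77/4)
  seg 7: up by d9 = 31 → (-81/2, 47/4)
  seg 8: right by d3 = 3 → (-75/2, 47/4)
  seg 9: left by d4 = 17/2 → (-46, 47/4)
  seg 10: left by d11 = 629/40 → (-2469/40, 47/4)

d6 = 27/4
d7 = 2/3
d8 = 52/3
d9 = 31
d10 = -121/4
d11 = 629/40
d12 = 53/4
d13 = 93
endpoint = (-2469/40, 47/4)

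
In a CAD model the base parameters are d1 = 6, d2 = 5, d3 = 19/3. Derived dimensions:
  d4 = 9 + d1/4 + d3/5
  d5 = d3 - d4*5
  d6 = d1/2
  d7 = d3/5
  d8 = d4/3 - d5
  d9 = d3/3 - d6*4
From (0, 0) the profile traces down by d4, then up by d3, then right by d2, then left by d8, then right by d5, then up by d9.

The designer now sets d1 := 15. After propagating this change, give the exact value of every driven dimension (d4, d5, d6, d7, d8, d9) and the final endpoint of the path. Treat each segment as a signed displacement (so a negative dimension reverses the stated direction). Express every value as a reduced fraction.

Apply edit: d1 := 15
  d4 = 9 + d1/4 + d3/5 = 841/60
  d5 = d3 - d4*5 = -255/4
  d6 = d1/2 = 15/2
  d7 = d3/5 = 19/15
  d8 = d4/3 - d5 = 3079/45
  d9 = d3/3 - d6*4 = -251/9
Walk from origin (0, 0):
  seg 1: down by d4 = 841/60 → (0, -841/60)
  seg 2: up by d3 = 19/3 → (0, -461/60)
  seg 3: right by d2 = 5 → (5, -461/60)
  seg 4: left by d8 = 3079/45 → (-2854/45, -461/60)
  seg 5: right by d5 = -255/4 → (-22891/180, -461/60)
  seg 6: up by d9 = -251/9 → (-22891/180, -6403/180)

d4 = 841/60
d5 = -255/4
d6 = 15/2
d7 = 19/15
d8 = 3079/45
d9 = -251/9
endpoint = (-22891/180, -6403/180)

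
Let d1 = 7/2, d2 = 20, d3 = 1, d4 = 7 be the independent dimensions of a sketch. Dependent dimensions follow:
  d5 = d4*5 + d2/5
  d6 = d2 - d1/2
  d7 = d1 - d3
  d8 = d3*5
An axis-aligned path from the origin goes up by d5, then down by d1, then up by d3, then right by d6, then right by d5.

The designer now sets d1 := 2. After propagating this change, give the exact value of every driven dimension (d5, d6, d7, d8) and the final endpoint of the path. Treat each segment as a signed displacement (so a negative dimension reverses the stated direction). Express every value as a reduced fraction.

Apply edit: d1 := 2
  d5 = d4*5 + d2/5 = 39
  d6 = d2 - d1/2 = 19
  d7 = d1 - d3 = 1
  d8 = d3*5 = 5
Walk from origin (0, 0):
  seg 1: up by d5 = 39 → (0, 39)
  seg 2: down by d1 = 2 → (0, 37)
  seg 3: up by d3 = 1 → (0, 38)
  seg 4: right by d6 = 19 → (19, 38)
  seg 5: right by d5 = 39 → (58, 38)

d5 = 39
d6 = 19
d7 = 1
d8 = 5
endpoint = (58, 38)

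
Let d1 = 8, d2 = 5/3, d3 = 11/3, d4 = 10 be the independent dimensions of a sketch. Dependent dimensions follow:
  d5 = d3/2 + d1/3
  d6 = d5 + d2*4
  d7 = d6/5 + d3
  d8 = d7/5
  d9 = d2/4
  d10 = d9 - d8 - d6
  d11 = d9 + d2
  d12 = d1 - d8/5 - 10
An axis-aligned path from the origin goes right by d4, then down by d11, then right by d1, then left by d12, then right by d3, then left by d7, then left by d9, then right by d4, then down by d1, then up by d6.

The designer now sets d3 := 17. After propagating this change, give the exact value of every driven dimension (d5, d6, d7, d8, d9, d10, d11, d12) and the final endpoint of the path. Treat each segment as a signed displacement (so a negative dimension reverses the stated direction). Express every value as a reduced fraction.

d5 = 67/6
d6 = 107/6
d7 = 617/30
d8 = 617/150
d9 = 5/12
d10 = -2153/100
d11 = 25/12
d12 = -2117/750
endpoint = (40259/1500, 31/4)

Apply edit: d3 := 17
  d5 = d3/2 + d1/3 = 67/6
  d6 = d5 + d2*4 = 107/6
  d7 = d6/5 + d3 = 617/30
  d8 = d7/5 = 617/150
  d9 = d2/4 = 5/12
  d10 = d9 - d8 - d6 = -2153/100
  d11 = d9 + d2 = 25/12
  d12 = d1 - d8/5 - 10 = -2117/750
Walk from origin (0, 0):
  seg 1: right by d4 = 10 → (10, 0)
  seg 2: down by d11 = 25/12 → (10, -25/12)
  seg 3: right by d1 = 8 → (18, -25/12)
  seg 4: left by d12 = -2117/750 → (15617/750, -25/12)
  seg 5: right by d3 = 17 → (28367/750, -25/12)
  seg 6: left by d7 = 617/30 → (2157/125, -25/12)
  seg 7: left by d9 = 5/12 → (25259/1500, -25/12)
  seg 8: right by d4 = 10 → (40259/1500, -25/12)
  seg 9: down by d1 = 8 → (40259/1500, -121/12)
  seg 10: up by d6 = 107/6 → (40259/1500, 31/4)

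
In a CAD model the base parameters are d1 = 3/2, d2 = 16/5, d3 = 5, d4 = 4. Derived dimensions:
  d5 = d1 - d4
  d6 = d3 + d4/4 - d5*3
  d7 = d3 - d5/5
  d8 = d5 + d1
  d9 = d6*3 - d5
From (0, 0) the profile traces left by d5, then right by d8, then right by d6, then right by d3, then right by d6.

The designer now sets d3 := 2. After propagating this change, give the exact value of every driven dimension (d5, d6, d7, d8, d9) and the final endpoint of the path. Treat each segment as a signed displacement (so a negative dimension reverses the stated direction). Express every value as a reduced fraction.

Apply edit: d3 := 2
  d5 = d1 - d4 = -5/2
  d6 = d3 + d4/4 - d5*3 = 21/2
  d7 = d3 - d5/5 = 5/2
  d8 = d5 + d1 = -1
  d9 = d6*3 - d5 = 34
Walk from origin (0, 0):
  seg 1: left by d5 = -5/2 → (5/2, 0)
  seg 2: right by d8 = -1 → (3/2, 0)
  seg 3: right by d6 = 21/2 → (12, 0)
  seg 4: right by d3 = 2 → (14, 0)
  seg 5: right by d6 = 21/2 → (49/2, 0)

d5 = -5/2
d6 = 21/2
d7 = 5/2
d8 = -1
d9 = 34
endpoint = (49/2, 0)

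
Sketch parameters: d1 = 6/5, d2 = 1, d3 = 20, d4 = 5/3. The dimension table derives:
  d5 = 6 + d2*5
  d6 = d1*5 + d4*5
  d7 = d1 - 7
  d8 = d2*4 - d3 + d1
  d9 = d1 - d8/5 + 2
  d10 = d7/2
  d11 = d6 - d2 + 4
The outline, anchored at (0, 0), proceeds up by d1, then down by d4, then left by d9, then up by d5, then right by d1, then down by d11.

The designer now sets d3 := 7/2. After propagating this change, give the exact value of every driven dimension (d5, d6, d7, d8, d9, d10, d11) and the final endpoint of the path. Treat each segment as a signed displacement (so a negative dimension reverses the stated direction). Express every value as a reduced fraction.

d5 = 11
d6 = 43/3
d7 = -29/5
d8 = 17/10
d9 = 143/50
d10 = -29/10
d11 = 52/3
endpoint = (-83/50, -34/5)

Apply edit: d3 := 7/2
  d5 = 6 + d2*5 = 11
  d6 = d1*5 + d4*5 = 43/3
  d7 = d1 - 7 = -29/5
  d8 = d2*4 - d3 + d1 = 17/10
  d9 = d1 - d8/5 + 2 = 143/50
  d10 = d7/2 = -29/10
  d11 = d6 - d2 + 4 = 52/3
Walk from origin (0, 0):
  seg 1: up by d1 = 6/5 → (0, 6/5)
  seg 2: down by d4 = 5/3 → (0, -7/15)
  seg 3: left by d9 = 143/50 → (-143/50, -7/15)
  seg 4: up by d5 = 11 → (-143/50, 158/15)
  seg 5: right by d1 = 6/5 → (-83/50, 158/15)
  seg 6: down by d11 = 52/3 → (-83/50, -34/5)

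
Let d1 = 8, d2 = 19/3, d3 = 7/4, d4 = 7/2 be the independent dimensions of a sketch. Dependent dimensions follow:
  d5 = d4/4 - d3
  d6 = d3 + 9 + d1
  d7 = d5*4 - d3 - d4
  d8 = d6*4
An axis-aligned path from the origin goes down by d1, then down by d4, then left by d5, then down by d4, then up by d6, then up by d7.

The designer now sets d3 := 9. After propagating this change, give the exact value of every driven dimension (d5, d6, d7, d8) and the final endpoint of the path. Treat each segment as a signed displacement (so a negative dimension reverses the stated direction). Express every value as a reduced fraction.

Apply edit: d3 := 9
  d5 = d4/4 - d3 = -65/8
  d6 = d3 + 9 + d1 = 26
  d7 = d5*4 - d3 - d4 = -45
  d8 = d6*4 = 104
Walk from origin (0, 0):
  seg 1: down by d1 = 8 → (0, -8)
  seg 2: down by d4 = 7/2 → (0, -23/2)
  seg 3: left by d5 = -65/8 → (65/8, -23/2)
  seg 4: down by d4 = 7/2 → (65/8, -15)
  seg 5: up by d6 = 26 → (65/8, 11)
  seg 6: up by d7 = -45 → (65/8, -34)

d5 = -65/8
d6 = 26
d7 = -45
d8 = 104
endpoint = (65/8, -34)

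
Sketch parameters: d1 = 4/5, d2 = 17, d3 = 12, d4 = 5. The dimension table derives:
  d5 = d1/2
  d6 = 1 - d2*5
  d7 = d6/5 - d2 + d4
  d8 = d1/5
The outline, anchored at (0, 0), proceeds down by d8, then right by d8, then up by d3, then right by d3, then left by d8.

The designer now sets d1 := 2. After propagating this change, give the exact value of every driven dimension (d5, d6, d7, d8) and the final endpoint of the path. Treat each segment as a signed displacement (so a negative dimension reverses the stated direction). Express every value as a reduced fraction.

Apply edit: d1 := 2
  d5 = d1/2 = 1
  d6 = 1 - d2*5 = -84
  d7 = d6/5 - d2 + d4 = -144/5
  d8 = d1/5 = 2/5
Walk from origin (0, 0):
  seg 1: down by d8 = 2/5 → (0, -2/5)
  seg 2: right by d8 = 2/5 → (2/5, -2/5)
  seg 3: up by d3 = 12 → (2/5, 58/5)
  seg 4: right by d3 = 12 → (62/5, 58/5)
  seg 5: left by d8 = 2/5 → (12, 58/5)

d5 = 1
d6 = -84
d7 = -144/5
d8 = 2/5
endpoint = (12, 58/5)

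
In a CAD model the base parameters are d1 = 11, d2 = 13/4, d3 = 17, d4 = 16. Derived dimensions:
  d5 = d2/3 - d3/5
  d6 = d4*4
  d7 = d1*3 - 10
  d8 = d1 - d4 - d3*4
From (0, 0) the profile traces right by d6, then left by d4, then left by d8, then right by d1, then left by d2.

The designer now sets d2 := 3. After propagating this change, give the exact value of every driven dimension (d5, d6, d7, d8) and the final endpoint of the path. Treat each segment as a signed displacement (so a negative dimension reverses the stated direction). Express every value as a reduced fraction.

d5 = -12/5
d6 = 64
d7 = 23
d8 = -73
endpoint = (129, 0)

Apply edit: d2 := 3
  d5 = d2/3 - d3/5 = -12/5
  d6 = d4*4 = 64
  d7 = d1*3 - 10 = 23
  d8 = d1 - d4 - d3*4 = -73
Walk from origin (0, 0):
  seg 1: right by d6 = 64 → (64, 0)
  seg 2: left by d4 = 16 → (48, 0)
  seg 3: left by d8 = -73 → (121, 0)
  seg 4: right by d1 = 11 → (132, 0)
  seg 5: left by d2 = 3 → (129, 0)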